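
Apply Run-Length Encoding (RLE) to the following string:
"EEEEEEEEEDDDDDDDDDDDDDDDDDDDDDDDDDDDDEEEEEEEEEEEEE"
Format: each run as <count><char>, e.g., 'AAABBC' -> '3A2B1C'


Scanning runs left to right:
  i=0: run of 'E' x 9 -> '9E'
  i=9: run of 'D' x 28 -> '28D'
  i=37: run of 'E' x 13 -> '13E'

RLE = 9E28D13E


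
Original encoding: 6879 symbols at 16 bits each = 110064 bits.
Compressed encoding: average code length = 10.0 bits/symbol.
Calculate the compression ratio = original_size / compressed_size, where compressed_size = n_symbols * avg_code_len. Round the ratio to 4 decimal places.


original_size = n_symbols * orig_bits = 6879 * 16 = 110064 bits
compressed_size = n_symbols * avg_code_len = 6879 * 10.0 = 68790.0 bits
ratio = original_size / compressed_size = 110064 / 68790.0 = 1.6

Compression ratio = 1.6


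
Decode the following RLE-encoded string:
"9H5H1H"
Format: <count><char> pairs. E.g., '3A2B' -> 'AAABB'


Expanding each <count><char> pair:
  9H -> 'HHHHHHHHH'
  5H -> 'HHHHH'
  1H -> 'H'

Decoded = HHHHHHHHHHHHHHH


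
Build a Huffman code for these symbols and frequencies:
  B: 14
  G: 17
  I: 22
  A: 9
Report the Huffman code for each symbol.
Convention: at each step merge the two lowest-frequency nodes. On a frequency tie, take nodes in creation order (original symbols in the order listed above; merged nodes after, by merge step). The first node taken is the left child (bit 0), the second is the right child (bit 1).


Huffman tree construction:
Step 1: Merge A(9) + B(14) = 23
Step 2: Merge G(17) + I(22) = 39
Step 3: Merge (A+B)(23) + (G+I)(39) = 62
Read each symbol's code off the tree from the root (left child = 0, right child = 1).

Codes:
  B: 01 (length 2)
  G: 10 (length 2)
  I: 11 (length 2)
  A: 00 (length 2)
Average code length: 124/62 = 2.0000 bits/symbol


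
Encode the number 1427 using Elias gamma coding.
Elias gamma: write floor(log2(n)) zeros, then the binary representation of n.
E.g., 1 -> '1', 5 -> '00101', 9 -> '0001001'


num_bits = floor(log2(1427)) + 1 = 11
leading_zeros = num_bits - 1 = 10
binary(1427) = 10110010011

Elias gamma(1427) = '0000000000' + '10110010011' = 000000000010110010011 (21 bits)


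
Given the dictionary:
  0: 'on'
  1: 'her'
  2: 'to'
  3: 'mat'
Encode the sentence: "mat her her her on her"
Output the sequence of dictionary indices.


Look up each word in the dictionary:
  'mat' -> 3
  'her' -> 1
  'her' -> 1
  'her' -> 1
  'on' -> 0
  'her' -> 1

Encoded: [3, 1, 1, 1, 0, 1]


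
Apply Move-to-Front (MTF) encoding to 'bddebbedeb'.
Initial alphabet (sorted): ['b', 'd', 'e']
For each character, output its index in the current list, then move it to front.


MTF encoding:
'b': index 0 in ['b', 'd', 'e'] -> ['b', 'd', 'e']
'd': index 1 in ['b', 'd', 'e'] -> ['d', 'b', 'e']
'd': index 0 in ['d', 'b', 'e'] -> ['d', 'b', 'e']
'e': index 2 in ['d', 'b', 'e'] -> ['e', 'd', 'b']
'b': index 2 in ['e', 'd', 'b'] -> ['b', 'e', 'd']
'b': index 0 in ['b', 'e', 'd'] -> ['b', 'e', 'd']
'e': index 1 in ['b', 'e', 'd'] -> ['e', 'b', 'd']
'd': index 2 in ['e', 'b', 'd'] -> ['d', 'e', 'b']
'e': index 1 in ['d', 'e', 'b'] -> ['e', 'd', 'b']
'b': index 2 in ['e', 'd', 'b'] -> ['b', 'e', 'd']


Output: [0, 1, 0, 2, 2, 0, 1, 2, 1, 2]


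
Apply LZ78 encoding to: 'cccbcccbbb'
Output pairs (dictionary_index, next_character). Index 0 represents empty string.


LZ78 encoding steps:
Dictionary: {0: ''}
Step 1: w='' (idx 0), next='c' -> output (0, 'c'), add 'c' as idx 1
Step 2: w='c' (idx 1), next='c' -> output (1, 'c'), add 'cc' as idx 2
Step 3: w='' (idx 0), next='b' -> output (0, 'b'), add 'b' as idx 3
Step 4: w='cc' (idx 2), next='c' -> output (2, 'c'), add 'ccc' as idx 4
Step 5: w='b' (idx 3), next='b' -> output (3, 'b'), add 'bb' as idx 5
Step 6: w='b' (idx 3), end of input -> output (3, '')


Encoded: [(0, 'c'), (1, 'c'), (0, 'b'), (2, 'c'), (3, 'b'), (3, '')]


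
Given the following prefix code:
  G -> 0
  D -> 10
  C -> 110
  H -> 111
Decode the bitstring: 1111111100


Decoding step by step:
Bits 111 -> H
Bits 111 -> H
Bits 110 -> C
Bits 0 -> G


Decoded message: HHCG


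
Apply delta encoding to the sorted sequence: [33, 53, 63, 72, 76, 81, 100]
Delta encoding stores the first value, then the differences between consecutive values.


First value: 33
Deltas:
  53 - 33 = 20
  63 - 53 = 10
  72 - 63 = 9
  76 - 72 = 4
  81 - 76 = 5
  100 - 81 = 19


Delta encoded: [33, 20, 10, 9, 4, 5, 19]


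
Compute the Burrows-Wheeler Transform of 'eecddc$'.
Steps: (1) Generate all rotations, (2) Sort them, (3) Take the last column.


Rotations (sorted):
  0: $eecddc -> last char: c
  1: c$eecdd -> last char: d
  2: cddc$ee -> last char: e
  3: dc$eecd -> last char: d
  4: ddc$eec -> last char: c
  5: ecddc$e -> last char: e
  6: eecddc$ -> last char: $


BWT = cdedce$


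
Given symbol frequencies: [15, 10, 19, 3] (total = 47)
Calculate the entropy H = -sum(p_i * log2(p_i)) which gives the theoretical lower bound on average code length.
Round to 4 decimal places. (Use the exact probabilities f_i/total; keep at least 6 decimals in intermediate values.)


Per-symbol terms -p_i * log2(p_i) with p_i = f_i/47:
  p = 15/47 = 0.319149: log2(p) = -1.647698, -p*log2(p) = 0.525861
  p = 10/47 = 0.212766: log2(p) = -2.232661, -p*log2(p) = 0.475034
  p = 19/47 = 0.404255: log2(p) = -1.306661, -p*log2(p) = 0.528225
  p = 3/47 = 0.063830: log2(p) = -3.969626, -p*log2(p) = 0.253380
H = 0.525861 + 0.475034 + 0.528225 + 0.253380 = 1.782500

H = 1.7825 bits/symbol


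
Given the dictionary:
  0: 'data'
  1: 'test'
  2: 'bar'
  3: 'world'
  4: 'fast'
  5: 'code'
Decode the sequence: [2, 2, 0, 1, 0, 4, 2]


Look up each index in the dictionary:
  2 -> 'bar'
  2 -> 'bar'
  0 -> 'data'
  1 -> 'test'
  0 -> 'data'
  4 -> 'fast'
  2 -> 'bar'

Decoded: "bar bar data test data fast bar"


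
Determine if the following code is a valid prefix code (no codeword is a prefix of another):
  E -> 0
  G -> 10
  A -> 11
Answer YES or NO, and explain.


Checking each pair (does one codeword prefix another?):
  E='0' vs G='10': no prefix
  E='0' vs A='11': no prefix
  G='10' vs E='0': no prefix
  G='10' vs A='11': no prefix
  A='11' vs E='0': no prefix
  A='11' vs G='10': no prefix
No violation found over all pairs.

YES -- this is a valid prefix code. No codeword is a prefix of any other codeword.


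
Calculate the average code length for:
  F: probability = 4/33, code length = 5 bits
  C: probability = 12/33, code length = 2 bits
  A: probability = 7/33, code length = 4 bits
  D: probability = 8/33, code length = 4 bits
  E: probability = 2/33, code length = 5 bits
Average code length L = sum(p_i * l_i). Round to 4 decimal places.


Weighted contributions p_i * l_i:
  F: (4/33) * 5 = 20/33
  C: (12/33) * 2 = 24/33
  A: (7/33) * 4 = 28/33
  D: (8/33) * 4 = 32/33
  E: (2/33) * 5 = 10/33
Sum = (20 + 24 + 28 + 32 + 10)/33 = 114/33

L = 114/33 = 3.4545 bits/symbol


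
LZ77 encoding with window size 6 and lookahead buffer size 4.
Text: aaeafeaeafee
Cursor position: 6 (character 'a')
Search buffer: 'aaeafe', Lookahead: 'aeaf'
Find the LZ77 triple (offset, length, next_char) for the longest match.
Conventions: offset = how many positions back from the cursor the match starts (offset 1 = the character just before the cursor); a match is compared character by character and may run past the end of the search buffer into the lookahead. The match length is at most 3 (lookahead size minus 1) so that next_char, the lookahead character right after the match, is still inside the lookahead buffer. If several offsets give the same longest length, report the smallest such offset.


Try each offset into the search buffer:
  offset=1 (pos 5, char 'e'): match length 0
  offset=2 (pos 4, char 'f'): match length 0
  offset=3 (pos 3, char 'a'): match length 1
  offset=4 (pos 2, char 'e'): match length 0
  offset=5 (pos 1, char 'a'): match length 3
  offset=6 (pos 0, char 'a'): match length 1
Longest match has length 3 at offset 5.
next_char = character at position 6 + 3 = 9 -> 'f'

Best match: offset=5, length=3 (matching 'aea' starting at position 1)
LZ77 triple: (5, 3, 'f')


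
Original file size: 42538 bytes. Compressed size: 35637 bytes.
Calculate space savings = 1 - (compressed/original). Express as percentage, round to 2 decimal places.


ratio = compressed/original = 35637/42538 = 0.837769
savings = 1 - ratio = 1 - 0.837769 = 0.162231
as a percentage: 0.162231 * 100 = 16.22%

Space savings = 1 - 35637/42538 = 16.22%


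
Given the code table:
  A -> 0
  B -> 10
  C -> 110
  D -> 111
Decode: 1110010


Decoding:
111 -> D
0 -> A
0 -> A
10 -> B


Result: DAAB


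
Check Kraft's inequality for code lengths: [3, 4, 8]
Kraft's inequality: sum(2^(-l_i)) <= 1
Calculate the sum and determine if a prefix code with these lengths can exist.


Sum = 2^(-3) + 2^(-4) + 2^(-8)
    = 0.125 + 0.0625 + 0.00390625
    = 49/256 = 0.19140625
Since 0.19140625 <= 1, Kraft's inequality IS satisfied.
A prefix code with these lengths CAN exist.

Kraft sum = 0.19140625. Satisfied.


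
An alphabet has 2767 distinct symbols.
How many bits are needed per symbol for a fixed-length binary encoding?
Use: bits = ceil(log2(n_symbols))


log2(2767) = 11.4341
Bracket: 2^11 = 2048 < 2767 <= 2^12 = 4096
So ceil(log2(2767)) = 12

bits = ceil(log2(2767)) = ceil(11.4341) = 12 bits


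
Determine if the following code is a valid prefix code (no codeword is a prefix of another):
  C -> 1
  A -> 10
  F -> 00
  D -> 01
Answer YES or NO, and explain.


Checking each pair (does one codeword prefix another?):
  C='1' vs A='10': prefix -- VIOLATION

NO -- this is NOT a valid prefix code. C (1) is a prefix of A (10).


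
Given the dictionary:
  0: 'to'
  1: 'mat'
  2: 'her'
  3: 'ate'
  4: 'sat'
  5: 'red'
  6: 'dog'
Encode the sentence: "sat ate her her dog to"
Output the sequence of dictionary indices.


Look up each word in the dictionary:
  'sat' -> 4
  'ate' -> 3
  'her' -> 2
  'her' -> 2
  'dog' -> 6
  'to' -> 0

Encoded: [4, 3, 2, 2, 6, 0]


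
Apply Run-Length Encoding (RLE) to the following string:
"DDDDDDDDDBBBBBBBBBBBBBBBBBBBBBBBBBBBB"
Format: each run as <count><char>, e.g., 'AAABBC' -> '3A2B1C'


Scanning runs left to right:
  i=0: run of 'D' x 9 -> '9D'
  i=9: run of 'B' x 28 -> '28B'

RLE = 9D28B


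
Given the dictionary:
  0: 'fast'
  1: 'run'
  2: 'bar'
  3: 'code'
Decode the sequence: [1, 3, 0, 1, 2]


Look up each index in the dictionary:
  1 -> 'run'
  3 -> 'code'
  0 -> 'fast'
  1 -> 'run'
  2 -> 'bar'

Decoded: "run code fast run bar"


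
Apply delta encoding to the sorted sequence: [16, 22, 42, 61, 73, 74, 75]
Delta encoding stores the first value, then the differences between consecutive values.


First value: 16
Deltas:
  22 - 16 = 6
  42 - 22 = 20
  61 - 42 = 19
  73 - 61 = 12
  74 - 73 = 1
  75 - 74 = 1


Delta encoded: [16, 6, 20, 19, 12, 1, 1]


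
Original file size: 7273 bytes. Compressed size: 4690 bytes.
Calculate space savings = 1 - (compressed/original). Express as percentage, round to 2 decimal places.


ratio = compressed/original = 4690/7273 = 0.644851
savings = 1 - ratio = 1 - 0.644851 = 0.355149
as a percentage: 0.355149 * 100 = 35.51%

Space savings = 1 - 4690/7273 = 35.51%


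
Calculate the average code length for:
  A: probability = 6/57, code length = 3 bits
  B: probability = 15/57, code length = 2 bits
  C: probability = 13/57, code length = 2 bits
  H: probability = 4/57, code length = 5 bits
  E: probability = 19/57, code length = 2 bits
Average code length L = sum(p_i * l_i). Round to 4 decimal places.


Weighted contributions p_i * l_i:
  A: (6/57) * 3 = 18/57
  B: (15/57) * 2 = 30/57
  C: (13/57) * 2 = 26/57
  H: (4/57) * 5 = 20/57
  E: (19/57) * 2 = 38/57
Sum = (18 + 30 + 26 + 20 + 38)/57 = 132/57

L = 132/57 = 2.3158 bits/symbol


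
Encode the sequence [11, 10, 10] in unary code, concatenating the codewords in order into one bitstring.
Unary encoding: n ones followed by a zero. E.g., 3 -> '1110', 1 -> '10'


Encode each number as n ones followed by a terminating 0:
  11 -> 111111111110 (12 bits)
  10 -> 11111111110 (11 bits)
  10 -> 11111111110 (11 bits)
Total length = 12 + 11 + 11 = 34 bits.

Unary([11, 10, 10]) = 1111111111101111111111011111111110 (34 bits)


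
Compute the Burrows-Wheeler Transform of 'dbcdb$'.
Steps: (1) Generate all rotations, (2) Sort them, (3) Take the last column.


Rotations (sorted):
  0: $dbcdb -> last char: b
  1: b$dbcd -> last char: d
  2: bcdb$d -> last char: d
  3: cdb$db -> last char: b
  4: db$dbc -> last char: c
  5: dbcdb$ -> last char: $


BWT = bddbc$


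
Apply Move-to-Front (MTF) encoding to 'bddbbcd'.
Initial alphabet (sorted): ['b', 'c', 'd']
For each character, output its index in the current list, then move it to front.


MTF encoding:
'b': index 0 in ['b', 'c', 'd'] -> ['b', 'c', 'd']
'd': index 2 in ['b', 'c', 'd'] -> ['d', 'b', 'c']
'd': index 0 in ['d', 'b', 'c'] -> ['d', 'b', 'c']
'b': index 1 in ['d', 'b', 'c'] -> ['b', 'd', 'c']
'b': index 0 in ['b', 'd', 'c'] -> ['b', 'd', 'c']
'c': index 2 in ['b', 'd', 'c'] -> ['c', 'b', 'd']
'd': index 2 in ['c', 'b', 'd'] -> ['d', 'c', 'b']


Output: [0, 2, 0, 1, 0, 2, 2]


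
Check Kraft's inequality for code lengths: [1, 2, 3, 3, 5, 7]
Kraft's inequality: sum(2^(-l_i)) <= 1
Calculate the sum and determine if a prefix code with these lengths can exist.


Sum = 2^(-1) + 2^(-2) + 2^(-3) + 2^(-3) + 2^(-5) + 2^(-7)
    = 0.5 + 0.25 + 0.125 + 0.125 + 0.03125 + 0.0078125
    = 133/128 = 1.0390625
Since 1.0390625 > 1, Kraft's inequality is NOT satisfied.
A prefix code with these lengths CANNOT exist.

Kraft sum = 1.0390625. Not satisfied.


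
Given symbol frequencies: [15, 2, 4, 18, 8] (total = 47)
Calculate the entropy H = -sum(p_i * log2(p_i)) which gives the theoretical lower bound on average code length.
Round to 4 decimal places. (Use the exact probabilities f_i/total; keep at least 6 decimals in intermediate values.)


Per-symbol terms -p_i * log2(p_i) with p_i = f_i/47:
  p = 15/47 = 0.319149: log2(p) = -1.647698, -p*log2(p) = 0.525861
  p = 2/47 = 0.042553: log2(p) = -4.554589, -p*log2(p) = 0.193812
  p = 4/47 = 0.085106: log2(p) = -3.554589, -p*log2(p) = 0.302518
  p = 18/47 = 0.382979: log2(p) = -1.384664, -p*log2(p) = 0.530297
  p = 8/47 = 0.170213: log2(p) = -2.554589, -p*log2(p) = 0.434824
H = 0.525861 + 0.193812 + 0.302518 + 0.530297 + 0.434824 = 1.987312

H = 1.9873 bits/symbol


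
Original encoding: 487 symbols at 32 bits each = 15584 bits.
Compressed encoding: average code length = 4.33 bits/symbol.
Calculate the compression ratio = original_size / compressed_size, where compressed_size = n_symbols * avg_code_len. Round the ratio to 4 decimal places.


original_size = n_symbols * orig_bits = 487 * 32 = 15584 bits
compressed_size = n_symbols * avg_code_len = 487 * 4.33 = 2108.71 bits
ratio = original_size / compressed_size = 15584 / 2108.71 = 7.3903

Compression ratio = 7.3903


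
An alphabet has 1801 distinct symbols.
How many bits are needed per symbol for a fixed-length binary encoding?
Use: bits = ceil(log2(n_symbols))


log2(1801) = 10.8146
Bracket: 2^10 = 1024 < 1801 <= 2^11 = 2048
So ceil(log2(1801)) = 11

bits = ceil(log2(1801)) = ceil(10.8146) = 11 bits


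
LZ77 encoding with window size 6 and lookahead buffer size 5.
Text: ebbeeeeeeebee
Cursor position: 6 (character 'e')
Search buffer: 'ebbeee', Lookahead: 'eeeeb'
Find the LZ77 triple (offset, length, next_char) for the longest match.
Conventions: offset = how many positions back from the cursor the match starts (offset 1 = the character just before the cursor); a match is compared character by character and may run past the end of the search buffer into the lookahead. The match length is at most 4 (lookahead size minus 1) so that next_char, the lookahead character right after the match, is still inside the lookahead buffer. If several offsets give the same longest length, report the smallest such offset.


Try each offset into the search buffer:
  offset=1 (pos 5, char 'e'): match length 4
  offset=2 (pos 4, char 'e'): match length 4
  offset=3 (pos 3, char 'e'): match length 4
  offset=4 (pos 2, char 'b'): match length 0
  offset=5 (pos 1, char 'b'): match length 0
  offset=6 (pos 0, char 'e'): match length 1
Longest match has length 4, found at offsets 1, 2, 3; take the smallest, offset 1.
next_char = character at position 6 + 4 = 10 -> 'b'

Best match: offset=1, length=4 (matching 'eeee' starting at position 5)
LZ77 triple: (1, 4, 'b')


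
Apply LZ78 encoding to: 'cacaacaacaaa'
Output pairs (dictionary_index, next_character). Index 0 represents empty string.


LZ78 encoding steps:
Dictionary: {0: ''}
Step 1: w='' (idx 0), next='c' -> output (0, 'c'), add 'c' as idx 1
Step 2: w='' (idx 0), next='a' -> output (0, 'a'), add 'a' as idx 2
Step 3: w='c' (idx 1), next='a' -> output (1, 'a'), add 'ca' as idx 3
Step 4: w='a' (idx 2), next='c' -> output (2, 'c'), add 'ac' as idx 4
Step 5: w='a' (idx 2), next='a' -> output (2, 'a'), add 'aa' as idx 5
Step 6: w='ca' (idx 3), next='a' -> output (3, 'a'), add 'caa' as idx 6
Step 7: w='a' (idx 2), end of input -> output (2, '')


Encoded: [(0, 'c'), (0, 'a'), (1, 'a'), (2, 'c'), (2, 'a'), (3, 'a'), (2, '')]


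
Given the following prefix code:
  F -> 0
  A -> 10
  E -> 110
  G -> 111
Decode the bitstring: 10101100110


Decoding step by step:
Bits 10 -> A
Bits 10 -> A
Bits 110 -> E
Bits 0 -> F
Bits 110 -> E


Decoded message: AAEFE


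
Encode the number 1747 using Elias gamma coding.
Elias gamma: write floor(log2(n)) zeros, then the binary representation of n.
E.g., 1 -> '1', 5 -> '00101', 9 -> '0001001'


num_bits = floor(log2(1747)) + 1 = 11
leading_zeros = num_bits - 1 = 10
binary(1747) = 11011010011

Elias gamma(1747) = '0000000000' + '11011010011' = 000000000011011010011 (21 bits)


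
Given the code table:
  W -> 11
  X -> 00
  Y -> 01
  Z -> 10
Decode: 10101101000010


Decoding:
10 -> Z
10 -> Z
11 -> W
01 -> Y
00 -> X
00 -> X
10 -> Z


Result: ZZWYXXZ


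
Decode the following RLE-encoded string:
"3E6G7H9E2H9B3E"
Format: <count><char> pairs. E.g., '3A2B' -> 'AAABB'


Expanding each <count><char> pair:
  3E -> 'EEE'
  6G -> 'GGGGGG'
  7H -> 'HHHHHHH'
  9E -> 'EEEEEEEEE'
  2H -> 'HH'
  9B -> 'BBBBBBBBB'
  3E -> 'EEE'

Decoded = EEEGGGGGGHHHHHHHEEEEEEEEEHHBBBBBBBBBEEE


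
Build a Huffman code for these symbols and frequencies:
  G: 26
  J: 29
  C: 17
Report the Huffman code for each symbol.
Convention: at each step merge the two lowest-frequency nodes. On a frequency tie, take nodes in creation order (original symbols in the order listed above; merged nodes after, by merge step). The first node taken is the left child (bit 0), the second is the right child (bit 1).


Huffman tree construction:
Step 1: Merge C(17) + G(26) = 43
Step 2: Merge J(29) + (C+G)(43) = 72
Read each symbol's code off the tree from the root (left child = 0, right child = 1).

Codes:
  G: 11 (length 2)
  J: 0 (length 1)
  C: 10 (length 2)
Average code length: 115/72 = 1.5972 bits/symbol


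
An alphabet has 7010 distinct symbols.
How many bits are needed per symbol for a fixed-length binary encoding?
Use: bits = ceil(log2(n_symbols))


log2(7010) = 12.7752
Bracket: 2^12 = 4096 < 7010 <= 2^13 = 8192
So ceil(log2(7010)) = 13

bits = ceil(log2(7010)) = ceil(12.7752) = 13 bits


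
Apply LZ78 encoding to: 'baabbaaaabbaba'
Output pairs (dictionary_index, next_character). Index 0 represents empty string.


LZ78 encoding steps:
Dictionary: {0: ''}
Step 1: w='' (idx 0), next='b' -> output (0, 'b'), add 'b' as idx 1
Step 2: w='' (idx 0), next='a' -> output (0, 'a'), add 'a' as idx 2
Step 3: w='a' (idx 2), next='b' -> output (2, 'b'), add 'ab' as idx 3
Step 4: w='b' (idx 1), next='a' -> output (1, 'a'), add 'ba' as idx 4
Step 5: w='a' (idx 2), next='a' -> output (2, 'a'), add 'aa' as idx 5
Step 6: w='ab' (idx 3), next='b' -> output (3, 'b'), add 'abb' as idx 6
Step 7: w='ab' (idx 3), next='a' -> output (3, 'a'), add 'aba' as idx 7


Encoded: [(0, 'b'), (0, 'a'), (2, 'b'), (1, 'a'), (2, 'a'), (3, 'b'), (3, 'a')]


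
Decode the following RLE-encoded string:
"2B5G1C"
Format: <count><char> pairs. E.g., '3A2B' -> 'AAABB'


Expanding each <count><char> pair:
  2B -> 'BB'
  5G -> 'GGGGG'
  1C -> 'C'

Decoded = BBGGGGGC


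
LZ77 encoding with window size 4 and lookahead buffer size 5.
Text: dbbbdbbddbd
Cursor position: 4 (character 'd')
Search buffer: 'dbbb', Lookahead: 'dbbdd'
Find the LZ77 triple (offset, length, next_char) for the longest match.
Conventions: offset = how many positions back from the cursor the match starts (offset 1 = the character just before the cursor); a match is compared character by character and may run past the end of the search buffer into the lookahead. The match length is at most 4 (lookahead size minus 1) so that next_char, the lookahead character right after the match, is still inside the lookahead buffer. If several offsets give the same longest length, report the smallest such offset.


Try each offset into the search buffer:
  offset=1 (pos 3, char 'b'): match length 0
  offset=2 (pos 2, char 'b'): match length 0
  offset=3 (pos 1, char 'b'): match length 0
  offset=4 (pos 0, char 'd'): match length 3
Longest match has length 3 at offset 4.
next_char = character at position 4 + 3 = 7 -> 'd'

Best match: offset=4, length=3 (matching 'dbb' starting at position 0)
LZ77 triple: (4, 3, 'd')


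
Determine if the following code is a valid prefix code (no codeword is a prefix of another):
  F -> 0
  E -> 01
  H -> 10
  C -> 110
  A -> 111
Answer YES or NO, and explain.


Checking each pair (does one codeword prefix another?):
  F='0' vs E='01': prefix -- VIOLATION

NO -- this is NOT a valid prefix code. F (0) is a prefix of E (01).


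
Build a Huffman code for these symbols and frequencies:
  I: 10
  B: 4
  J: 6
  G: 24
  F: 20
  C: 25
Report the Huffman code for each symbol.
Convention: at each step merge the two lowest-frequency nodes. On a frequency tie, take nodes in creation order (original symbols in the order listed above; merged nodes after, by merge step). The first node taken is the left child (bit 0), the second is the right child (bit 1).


Huffman tree construction:
Step 1: Merge B(4) + J(6) = 10
Step 2: Merge I(10) + (B+J)(10) = 20
Step 3: Merge F(20) + (I+(B+J))(20) = 40
Step 4: Merge G(24) + C(25) = 49
Step 5: Merge (F+(I+(B+J)))(40) + (G+C)(49) = 89
Read each symbol's code off the tree from the root (left child = 0, right child = 1).

Codes:
  I: 010 (length 3)
  B: 0110 (length 4)
  J: 0111 (length 4)
  G: 10 (length 2)
  F: 00 (length 2)
  C: 11 (length 2)
Average code length: 208/89 = 2.3371 bits/symbol


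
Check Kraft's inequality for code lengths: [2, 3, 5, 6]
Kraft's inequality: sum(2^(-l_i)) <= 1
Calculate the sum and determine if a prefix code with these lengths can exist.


Sum = 2^(-2) + 2^(-3) + 2^(-5) + 2^(-6)
    = 0.25 + 0.125 + 0.03125 + 0.015625
    = 27/64 = 0.421875
Since 0.421875 <= 1, Kraft's inequality IS satisfied.
A prefix code with these lengths CAN exist.

Kraft sum = 0.421875. Satisfied.


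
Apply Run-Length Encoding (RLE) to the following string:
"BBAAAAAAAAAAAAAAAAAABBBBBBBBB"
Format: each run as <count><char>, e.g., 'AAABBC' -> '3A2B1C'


Scanning runs left to right:
  i=0: run of 'B' x 2 -> '2B'
  i=2: run of 'A' x 18 -> '18A'
  i=20: run of 'B' x 9 -> '9B'

RLE = 2B18A9B


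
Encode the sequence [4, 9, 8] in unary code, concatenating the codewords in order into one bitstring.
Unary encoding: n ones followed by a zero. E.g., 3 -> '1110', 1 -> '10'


Encode each number as n ones followed by a terminating 0:
  4 -> 11110 (5 bits)
  9 -> 1111111110 (10 bits)
  8 -> 111111110 (9 bits)
Total length = 5 + 10 + 9 = 24 bits.

Unary([4, 9, 8]) = 111101111111110111111110 (24 bits)


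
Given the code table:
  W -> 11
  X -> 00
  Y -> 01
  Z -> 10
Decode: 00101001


Decoding:
00 -> X
10 -> Z
10 -> Z
01 -> Y


Result: XZZY


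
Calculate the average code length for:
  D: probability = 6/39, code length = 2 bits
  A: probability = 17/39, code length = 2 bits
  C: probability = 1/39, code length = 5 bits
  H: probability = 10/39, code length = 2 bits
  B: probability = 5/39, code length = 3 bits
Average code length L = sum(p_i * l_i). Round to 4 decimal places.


Weighted contributions p_i * l_i:
  D: (6/39) * 2 = 12/39
  A: (17/39) * 2 = 34/39
  C: (1/39) * 5 = 5/39
  H: (10/39) * 2 = 20/39
  B: (5/39) * 3 = 15/39
Sum = (12 + 34 + 5 + 20 + 15)/39 = 86/39

L = 86/39 = 2.2051 bits/symbol


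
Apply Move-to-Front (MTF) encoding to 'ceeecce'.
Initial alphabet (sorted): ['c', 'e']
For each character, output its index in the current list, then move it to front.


MTF encoding:
'c': index 0 in ['c', 'e'] -> ['c', 'e']
'e': index 1 in ['c', 'e'] -> ['e', 'c']
'e': index 0 in ['e', 'c'] -> ['e', 'c']
'e': index 0 in ['e', 'c'] -> ['e', 'c']
'c': index 1 in ['e', 'c'] -> ['c', 'e']
'c': index 0 in ['c', 'e'] -> ['c', 'e']
'e': index 1 in ['c', 'e'] -> ['e', 'c']


Output: [0, 1, 0, 0, 1, 0, 1]


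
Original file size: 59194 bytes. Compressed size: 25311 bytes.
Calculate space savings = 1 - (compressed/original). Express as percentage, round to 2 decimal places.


ratio = compressed/original = 25311/59194 = 0.427594
savings = 1 - ratio = 1 - 0.427594 = 0.572406
as a percentage: 0.572406 * 100 = 57.24%

Space savings = 1 - 25311/59194 = 57.24%


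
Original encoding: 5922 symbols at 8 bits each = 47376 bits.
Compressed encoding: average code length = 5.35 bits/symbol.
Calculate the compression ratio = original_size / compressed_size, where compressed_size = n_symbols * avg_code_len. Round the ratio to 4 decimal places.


original_size = n_symbols * orig_bits = 5922 * 8 = 47376 bits
compressed_size = n_symbols * avg_code_len = 5922 * 5.35 = 31682.7 bits
ratio = original_size / compressed_size = 47376 / 31682.7 = 1.4953

Compression ratio = 1.4953


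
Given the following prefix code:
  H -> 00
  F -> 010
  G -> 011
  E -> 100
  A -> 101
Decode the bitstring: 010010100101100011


Decoding step by step:
Bits 010 -> F
Bits 010 -> F
Bits 100 -> E
Bits 101 -> A
Bits 100 -> E
Bits 011 -> G


Decoded message: FFEAEG


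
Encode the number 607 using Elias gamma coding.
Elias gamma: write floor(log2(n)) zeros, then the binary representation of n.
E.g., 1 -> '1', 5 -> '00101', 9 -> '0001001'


num_bits = floor(log2(607)) + 1 = 10
leading_zeros = num_bits - 1 = 9
binary(607) = 1001011111

Elias gamma(607) = '000000000' + '1001011111' = 0000000001001011111 (19 bits)


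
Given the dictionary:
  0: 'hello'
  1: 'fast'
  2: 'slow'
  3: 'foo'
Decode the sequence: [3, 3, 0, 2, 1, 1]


Look up each index in the dictionary:
  3 -> 'foo'
  3 -> 'foo'
  0 -> 'hello'
  2 -> 'slow'
  1 -> 'fast'
  1 -> 'fast'

Decoded: "foo foo hello slow fast fast"


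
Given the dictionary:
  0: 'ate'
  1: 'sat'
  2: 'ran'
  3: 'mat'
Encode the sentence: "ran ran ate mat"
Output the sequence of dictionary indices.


Look up each word in the dictionary:
  'ran' -> 2
  'ran' -> 2
  'ate' -> 0
  'mat' -> 3

Encoded: [2, 2, 0, 3]


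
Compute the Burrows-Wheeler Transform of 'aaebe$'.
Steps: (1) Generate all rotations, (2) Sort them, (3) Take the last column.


Rotations (sorted):
  0: $aaebe -> last char: e
  1: aaebe$ -> last char: $
  2: aebe$a -> last char: a
  3: be$aae -> last char: e
  4: e$aaeb -> last char: b
  5: ebe$aa -> last char: a


BWT = e$aeba


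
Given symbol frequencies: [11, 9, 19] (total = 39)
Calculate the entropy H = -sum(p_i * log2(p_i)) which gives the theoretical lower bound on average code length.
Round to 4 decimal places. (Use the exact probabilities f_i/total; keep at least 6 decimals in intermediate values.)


Per-symbol terms -p_i * log2(p_i) with p_i = f_i/39:
  p = 11/39 = 0.282051: log2(p) = -1.825971, -p*log2(p) = 0.515017
  p = 9/39 = 0.230769: log2(p) = -2.115477, -p*log2(p) = 0.488187
  p = 19/39 = 0.487179: log2(p) = -1.037475, -p*log2(p) = 0.505436
H = 0.515017 + 0.488187 + 0.505436 = 1.508640

H = 1.5086 bits/symbol


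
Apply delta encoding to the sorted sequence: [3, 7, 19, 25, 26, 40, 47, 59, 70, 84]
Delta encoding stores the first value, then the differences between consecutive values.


First value: 3
Deltas:
  7 - 3 = 4
  19 - 7 = 12
  25 - 19 = 6
  26 - 25 = 1
  40 - 26 = 14
  47 - 40 = 7
  59 - 47 = 12
  70 - 59 = 11
  84 - 70 = 14


Delta encoded: [3, 4, 12, 6, 1, 14, 7, 12, 11, 14]


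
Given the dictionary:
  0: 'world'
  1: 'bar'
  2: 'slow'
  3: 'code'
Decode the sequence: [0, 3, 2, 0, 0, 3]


Look up each index in the dictionary:
  0 -> 'world'
  3 -> 'code'
  2 -> 'slow'
  0 -> 'world'
  0 -> 'world'
  3 -> 'code'

Decoded: "world code slow world world code"


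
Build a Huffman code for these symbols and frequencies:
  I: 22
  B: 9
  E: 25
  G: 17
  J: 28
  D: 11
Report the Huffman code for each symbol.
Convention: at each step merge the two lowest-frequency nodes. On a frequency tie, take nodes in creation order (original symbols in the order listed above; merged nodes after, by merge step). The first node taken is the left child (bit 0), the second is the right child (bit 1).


Huffman tree construction:
Step 1: Merge B(9) + D(11) = 20
Step 2: Merge G(17) + (B+D)(20) = 37
Step 3: Merge I(22) + E(25) = 47
Step 4: Merge J(28) + (G+(B+D))(37) = 65
Step 5: Merge (I+E)(47) + (J+(G+(B+D)))(65) = 112
Read each symbol's code off the tree from the root (left child = 0, right child = 1).

Codes:
  I: 00 (length 2)
  B: 1110 (length 4)
  E: 01 (length 2)
  G: 110 (length 3)
  J: 10 (length 2)
  D: 1111 (length 4)
Average code length: 281/112 = 2.5089 bits/symbol


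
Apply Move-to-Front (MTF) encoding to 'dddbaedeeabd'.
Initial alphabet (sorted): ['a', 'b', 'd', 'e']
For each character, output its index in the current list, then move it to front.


MTF encoding:
'd': index 2 in ['a', 'b', 'd', 'e'] -> ['d', 'a', 'b', 'e']
'd': index 0 in ['d', 'a', 'b', 'e'] -> ['d', 'a', 'b', 'e']
'd': index 0 in ['d', 'a', 'b', 'e'] -> ['d', 'a', 'b', 'e']
'b': index 2 in ['d', 'a', 'b', 'e'] -> ['b', 'd', 'a', 'e']
'a': index 2 in ['b', 'd', 'a', 'e'] -> ['a', 'b', 'd', 'e']
'e': index 3 in ['a', 'b', 'd', 'e'] -> ['e', 'a', 'b', 'd']
'd': index 3 in ['e', 'a', 'b', 'd'] -> ['d', 'e', 'a', 'b']
'e': index 1 in ['d', 'e', 'a', 'b'] -> ['e', 'd', 'a', 'b']
'e': index 0 in ['e', 'd', 'a', 'b'] -> ['e', 'd', 'a', 'b']
'a': index 2 in ['e', 'd', 'a', 'b'] -> ['a', 'e', 'd', 'b']
'b': index 3 in ['a', 'e', 'd', 'b'] -> ['b', 'a', 'e', 'd']
'd': index 3 in ['b', 'a', 'e', 'd'] -> ['d', 'b', 'a', 'e']


Output: [2, 0, 0, 2, 2, 3, 3, 1, 0, 2, 3, 3]


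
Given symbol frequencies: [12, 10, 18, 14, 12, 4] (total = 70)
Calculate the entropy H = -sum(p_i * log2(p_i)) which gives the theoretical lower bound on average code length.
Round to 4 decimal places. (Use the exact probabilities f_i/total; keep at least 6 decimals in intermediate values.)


Per-symbol terms -p_i * log2(p_i) with p_i = f_i/70:
  p = 12/70 = 0.171429: log2(p) = -2.544321, -p*log2(p) = 0.436169
  p = 10/70 = 0.142857: log2(p) = -2.807355, -p*log2(p) = 0.401051
  p = 18/70 = 0.257143: log2(p) = -1.959358, -p*log2(p) = 0.503835
  p = 14/70 = 0.200000: log2(p) = -2.321928, -p*log2(p) = 0.464386
  p = 12/70 = 0.171429: log2(p) = -2.544321, -p*log2(p) = 0.436169
  p = 4/70 = 0.057143: log2(p) = -4.129283, -p*log2(p) = 0.235959
H = 0.436169 + 0.401051 + 0.503835 + 0.464386 + 0.436169 + 0.235959 = 2.477569

H = 2.4776 bits/symbol


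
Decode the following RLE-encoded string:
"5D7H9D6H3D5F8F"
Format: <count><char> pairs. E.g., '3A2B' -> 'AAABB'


Expanding each <count><char> pair:
  5D -> 'DDDDD'
  7H -> 'HHHHHHH'
  9D -> 'DDDDDDDDD'
  6H -> 'HHHHHH'
  3D -> 'DDD'
  5F -> 'FFFFF'
  8F -> 'FFFFFFFF'

Decoded = DDDDDHHHHHHHDDDDDDDDDHHHHHHDDDFFFFFFFFFFFFF


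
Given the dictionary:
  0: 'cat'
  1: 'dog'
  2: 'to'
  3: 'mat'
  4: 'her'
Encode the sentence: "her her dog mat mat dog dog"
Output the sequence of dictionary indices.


Look up each word in the dictionary:
  'her' -> 4
  'her' -> 4
  'dog' -> 1
  'mat' -> 3
  'mat' -> 3
  'dog' -> 1
  'dog' -> 1

Encoded: [4, 4, 1, 3, 3, 1, 1]


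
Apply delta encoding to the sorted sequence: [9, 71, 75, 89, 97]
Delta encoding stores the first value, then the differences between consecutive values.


First value: 9
Deltas:
  71 - 9 = 62
  75 - 71 = 4
  89 - 75 = 14
  97 - 89 = 8


Delta encoded: [9, 62, 4, 14, 8]


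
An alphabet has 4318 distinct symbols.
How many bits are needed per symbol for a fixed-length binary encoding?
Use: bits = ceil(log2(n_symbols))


log2(4318) = 12.0761
Bracket: 2^12 = 4096 < 4318 <= 2^13 = 8192
So ceil(log2(4318)) = 13

bits = ceil(log2(4318)) = ceil(12.0761) = 13 bits


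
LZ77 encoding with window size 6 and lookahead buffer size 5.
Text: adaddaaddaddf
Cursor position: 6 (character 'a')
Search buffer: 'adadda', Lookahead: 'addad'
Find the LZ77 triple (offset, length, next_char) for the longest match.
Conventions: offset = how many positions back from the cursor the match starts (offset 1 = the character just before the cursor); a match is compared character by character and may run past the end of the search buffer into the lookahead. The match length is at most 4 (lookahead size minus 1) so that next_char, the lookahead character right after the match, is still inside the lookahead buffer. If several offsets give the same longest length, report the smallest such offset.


Try each offset into the search buffer:
  offset=1 (pos 5, char 'a'): match length 1
  offset=2 (pos 4, char 'd'): match length 0
  offset=3 (pos 3, char 'd'): match length 0
  offset=4 (pos 2, char 'a'): match length 4
  offset=5 (pos 1, char 'd'): match length 0
  offset=6 (pos 0, char 'a'): match length 2
Longest match has length 4 at offset 4.
next_char = character at position 6 + 4 = 10 -> 'd'

Best match: offset=4, length=4 (matching 'adda' starting at position 2)
LZ77 triple: (4, 4, 'd')


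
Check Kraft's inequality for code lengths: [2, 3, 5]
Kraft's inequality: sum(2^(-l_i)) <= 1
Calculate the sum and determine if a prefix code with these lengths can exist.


Sum = 2^(-2) + 2^(-3) + 2^(-5)
    = 0.25 + 0.125 + 0.03125
    = 13/32 = 0.40625
Since 0.40625 <= 1, Kraft's inequality IS satisfied.
A prefix code with these lengths CAN exist.

Kraft sum = 0.40625. Satisfied.


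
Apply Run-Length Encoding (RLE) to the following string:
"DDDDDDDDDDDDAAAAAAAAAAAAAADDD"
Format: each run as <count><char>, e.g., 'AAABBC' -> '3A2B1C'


Scanning runs left to right:
  i=0: run of 'D' x 12 -> '12D'
  i=12: run of 'A' x 14 -> '14A'
  i=26: run of 'D' x 3 -> '3D'

RLE = 12D14A3D


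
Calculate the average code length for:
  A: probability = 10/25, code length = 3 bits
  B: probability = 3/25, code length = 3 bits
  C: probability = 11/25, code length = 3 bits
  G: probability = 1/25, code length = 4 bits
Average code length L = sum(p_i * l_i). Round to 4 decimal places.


Weighted contributions p_i * l_i:
  A: (10/25) * 3 = 30/25
  B: (3/25) * 3 = 9/25
  C: (11/25) * 3 = 33/25
  G: (1/25) * 4 = 4/25
Sum = (30 + 9 + 33 + 4)/25 = 76/25

L = 76/25 = 3.0400 bits/symbol


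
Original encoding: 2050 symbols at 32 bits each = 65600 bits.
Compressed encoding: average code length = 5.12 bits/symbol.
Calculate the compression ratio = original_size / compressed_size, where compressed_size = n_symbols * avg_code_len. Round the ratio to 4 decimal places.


original_size = n_symbols * orig_bits = 2050 * 32 = 65600 bits
compressed_size = n_symbols * avg_code_len = 2050 * 5.12 = 10496.0 bits
ratio = original_size / compressed_size = 65600 / 10496.0 = 6.25

Compression ratio = 6.25


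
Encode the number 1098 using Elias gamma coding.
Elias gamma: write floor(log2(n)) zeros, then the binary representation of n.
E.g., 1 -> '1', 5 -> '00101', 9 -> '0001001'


num_bits = floor(log2(1098)) + 1 = 11
leading_zeros = num_bits - 1 = 10
binary(1098) = 10001001010

Elias gamma(1098) = '0000000000' + '10001001010' = 000000000010001001010 (21 bits)


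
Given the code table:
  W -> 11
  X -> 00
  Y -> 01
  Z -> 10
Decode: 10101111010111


Decoding:
10 -> Z
10 -> Z
11 -> W
11 -> W
01 -> Y
01 -> Y
11 -> W


Result: ZZWWYYW


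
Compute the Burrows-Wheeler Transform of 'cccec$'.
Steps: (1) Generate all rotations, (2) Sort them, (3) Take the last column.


Rotations (sorted):
  0: $cccec -> last char: c
  1: c$ccce -> last char: e
  2: cccec$ -> last char: $
  3: ccec$c -> last char: c
  4: cec$cc -> last char: c
  5: ec$ccc -> last char: c


BWT = ce$ccc


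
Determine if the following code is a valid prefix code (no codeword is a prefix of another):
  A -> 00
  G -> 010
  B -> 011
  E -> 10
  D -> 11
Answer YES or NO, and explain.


Checking each pair (does one codeword prefix another?):
  A='00' vs G='010': no prefix
  A='00' vs B='011': no prefix
  A='00' vs E='10': no prefix
  A='00' vs D='11': no prefix
  G='010' vs A='00': no prefix
  G='010' vs B='011': no prefix
  G='010' vs E='10': no prefix
  G='010' vs D='11': no prefix
  B='011' vs A='00': no prefix
  B='011' vs G='010': no prefix
  B='011' vs E='10': no prefix
  B='011' vs D='11': no prefix
  E='10' vs A='00': no prefix
  E='10' vs G='010': no prefix
  E='10' vs B='011': no prefix
  E='10' vs D='11': no prefix
  D='11' vs A='00': no prefix
  D='11' vs G='010': no prefix
  D='11' vs B='011': no prefix
  D='11' vs E='10': no prefix
No violation found over all pairs.

YES -- this is a valid prefix code. No codeword is a prefix of any other codeword.


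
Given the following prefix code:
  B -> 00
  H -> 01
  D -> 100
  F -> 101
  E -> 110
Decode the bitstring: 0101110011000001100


Decoding step by step:
Bits 01 -> H
Bits 01 -> H
Bits 110 -> E
Bits 01 -> H
Bits 100 -> D
Bits 00 -> B
Bits 01 -> H
Bits 100 -> D


Decoded message: HHEHDBHD


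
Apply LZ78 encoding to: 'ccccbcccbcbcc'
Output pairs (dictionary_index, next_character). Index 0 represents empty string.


LZ78 encoding steps:
Dictionary: {0: ''}
Step 1: w='' (idx 0), next='c' -> output (0, 'c'), add 'c' as idx 1
Step 2: w='c' (idx 1), next='c' -> output (1, 'c'), add 'cc' as idx 2
Step 3: w='c' (idx 1), next='b' -> output (1, 'b'), add 'cb' as idx 3
Step 4: w='cc' (idx 2), next='c' -> output (2, 'c'), add 'ccc' as idx 4
Step 5: w='' (idx 0), next='b' -> output (0, 'b'), add 'b' as idx 5
Step 6: w='cb' (idx 3), next='c' -> output (3, 'c'), add 'cbc' as idx 6
Step 7: w='c' (idx 1), end of input -> output (1, '')


Encoded: [(0, 'c'), (1, 'c'), (1, 'b'), (2, 'c'), (0, 'b'), (3, 'c'), (1, '')]


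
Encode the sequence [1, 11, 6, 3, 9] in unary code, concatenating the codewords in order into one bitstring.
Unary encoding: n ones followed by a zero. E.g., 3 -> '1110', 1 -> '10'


Encode each number as n ones followed by a terminating 0:
  1 -> 10 (2 bits)
  11 -> 111111111110 (12 bits)
  6 -> 1111110 (7 bits)
  3 -> 1110 (4 bits)
  9 -> 1111111110 (10 bits)
Total length = 2 + 12 + 7 + 4 + 10 = 35 bits.

Unary([1, 11, 6, 3, 9]) = 10111111111110111111011101111111110 (35 bits)


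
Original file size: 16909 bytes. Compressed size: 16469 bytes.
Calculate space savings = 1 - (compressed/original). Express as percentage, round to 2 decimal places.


ratio = compressed/original = 16469/16909 = 0.973978
savings = 1 - ratio = 1 - 0.973978 = 0.026022
as a percentage: 0.026022 * 100 = 2.6%

Space savings = 1 - 16469/16909 = 2.6%


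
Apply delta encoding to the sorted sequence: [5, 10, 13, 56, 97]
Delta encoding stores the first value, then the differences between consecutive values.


First value: 5
Deltas:
  10 - 5 = 5
  13 - 10 = 3
  56 - 13 = 43
  97 - 56 = 41


Delta encoded: [5, 5, 3, 43, 41]


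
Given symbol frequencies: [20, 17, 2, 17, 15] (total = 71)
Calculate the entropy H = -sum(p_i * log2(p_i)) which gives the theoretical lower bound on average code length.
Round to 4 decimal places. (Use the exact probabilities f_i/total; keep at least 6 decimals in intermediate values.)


Per-symbol terms -p_i * log2(p_i) with p_i = f_i/71:
  p = 20/71 = 0.281690: log2(p) = -1.827819, -p*log2(p) = 0.514879
  p = 17/71 = 0.239437: log2(p) = -2.062284, -p*log2(p) = 0.493786
  p = 2/71 = 0.028169: log2(p) = -5.149747, -p*log2(p) = 0.145063
  p = 17/71 = 0.239437: log2(p) = -2.062284, -p*log2(p) = 0.493786
  p = 15/71 = 0.211268: log2(p) = -2.242857, -p*log2(p) = 0.473843
H = 0.514879 + 0.493786 + 0.145063 + 0.493786 + 0.473843 = 2.121357

H = 2.1214 bits/symbol
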